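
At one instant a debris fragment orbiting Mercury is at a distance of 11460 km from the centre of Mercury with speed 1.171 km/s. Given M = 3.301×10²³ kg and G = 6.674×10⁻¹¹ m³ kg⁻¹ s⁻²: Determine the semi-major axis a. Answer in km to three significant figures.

a ≈ 8910 km

μ = GM = 6.674×10⁻¹¹ × 3.301×10²³ = 2.203×10¹³ m³/s².
r = 1.146×10⁷ m.
Vis-viva rearranged: 1/a = 2/r − v²/μ = 1.745×10⁻⁷ − 6.224×10⁻⁸ = 1.123×10⁻⁷ m⁻¹.
a = 8.906×10⁶ m = 8906.4 km.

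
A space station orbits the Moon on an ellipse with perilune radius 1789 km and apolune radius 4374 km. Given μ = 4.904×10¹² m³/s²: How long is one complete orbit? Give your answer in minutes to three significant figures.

T ≈ 256 minutes

Semi-major axis a = (r_p + r_a)/2 = (1789.0 + 4374.0)/2 = 3081.5 km = 3.082×10⁶ m.
By Kepler's third law T = 2π√(a³/μ) = 2π × 2.443×10³ = 1.535×10⁴ s.
= 255.8 minutes.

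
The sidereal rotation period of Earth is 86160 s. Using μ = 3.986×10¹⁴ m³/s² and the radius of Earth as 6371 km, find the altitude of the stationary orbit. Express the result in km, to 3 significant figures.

h_sync ≈ 35800 km

A synchronous orbit has period T, so by Kepler's third law a = (μT²/4π²)^(1/3).
μT²/4π² = 3.986×10¹⁴ × (8.616×10⁴)² / 39.48 = 7.495×10²² m³.
a = 4.216×10⁷ m = 42163 km.
Altitude h = a − R = 42163 − 6371 = 35792 km.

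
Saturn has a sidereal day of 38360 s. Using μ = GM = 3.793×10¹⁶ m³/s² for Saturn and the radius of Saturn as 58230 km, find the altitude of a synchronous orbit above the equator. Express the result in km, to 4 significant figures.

h_sync ≈ 54000 km

A synchronous orbit has period T, so by Kepler's third law a = (μT²/4π²)^(1/3).
μT²/4π² = 3.793×10¹⁶ × (3.836×10⁴)² / 39.48 = 1.414×10²⁴ m³.
a = 1.122×10⁸ m = 1.1223×10⁵ km.
Altitude h = a − R = 1.1223×10⁵ − 58230 = 54005 km.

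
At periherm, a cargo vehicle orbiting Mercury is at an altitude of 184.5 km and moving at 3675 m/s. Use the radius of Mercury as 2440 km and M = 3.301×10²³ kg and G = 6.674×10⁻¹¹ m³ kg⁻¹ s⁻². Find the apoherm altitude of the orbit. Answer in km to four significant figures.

μ = GM = 6.674×10⁻¹¹ × 3.301×10²³ = 2.203×10¹³ m³/s².
r_p = 2440 + 184.5 = 2624.5 km = 2.624×10⁶ m.
Specific energy ε = v²/2 − μ/r = -1.642×10⁶ J/kg, so a = −μ/(2ε) = 6.711×10⁶ m.
The apsides satisfy r_p + r_a = 2a, so the apoherm radius is 2a − r_p = 1.080×10⁷ m = 10797 km.
Apoherm altitude = 10797 − 2440 = 8356.7 km.

apoherm altitude ≈ 8357 km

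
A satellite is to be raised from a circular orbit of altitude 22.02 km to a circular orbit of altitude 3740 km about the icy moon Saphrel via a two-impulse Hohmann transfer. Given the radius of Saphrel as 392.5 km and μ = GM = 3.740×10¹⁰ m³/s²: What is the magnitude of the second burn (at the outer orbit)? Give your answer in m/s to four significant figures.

Δv ≈ 54.51 m/s

r₁ = 392.5 + 22.02 = 414.52 km = 4.1452×10⁵ m.
r₂ = 392.5 + 3740 = 4132.5 km = 4.1325×10⁶ m.
Transfer ellipse a_t = (r₁ + r₂)/2 = 2.274×10⁶ m.
At r₁: circular v_c1 = √(μ/r₁) = 300.4 m/s; transfer-periapsis v_p = √[μ(2/r₁ − 1/a_t)] = 405.0 m/s.
At r₂: circular v_c2 = √(μ/r₂) = 95.13 m/s; transfer-apoapsis v_a = √[μ(2/r₂ − 1/a_t)] = 40.62 m/s.
Δv₂ = v_c2 − v_a = 54.51 m/s.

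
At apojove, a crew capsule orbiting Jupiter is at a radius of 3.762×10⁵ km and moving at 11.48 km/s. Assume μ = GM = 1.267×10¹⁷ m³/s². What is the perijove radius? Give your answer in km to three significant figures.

r_a = 3.762×10⁸ m.
Specific energy ε = v²/2 − μ/r = -2.709×10⁸ J/kg, so a = −μ/(2ε) = 2.339×10⁸ m.
The apsides satisfy r_p + r_a = 2a, so the perijove radius is 2a − r_a = 9.151×10⁷ m = 91511 km.

perijove radius ≈ 91500 km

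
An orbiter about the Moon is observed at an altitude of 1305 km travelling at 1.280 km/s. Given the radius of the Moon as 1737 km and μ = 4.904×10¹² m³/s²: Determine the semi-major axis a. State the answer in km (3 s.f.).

a ≈ 3090 km

r = 1737 + 1305 = 3042.0 km = 3.042×10⁶ m.
Vis-viva rearranged: 1/a = 2/r − v²/μ = 6.575×10⁻⁷ − 3.341×10⁻⁷ = 3.234×10⁻⁷ m⁻¹.
a = 3.092×10⁶ m = 3092.5 km.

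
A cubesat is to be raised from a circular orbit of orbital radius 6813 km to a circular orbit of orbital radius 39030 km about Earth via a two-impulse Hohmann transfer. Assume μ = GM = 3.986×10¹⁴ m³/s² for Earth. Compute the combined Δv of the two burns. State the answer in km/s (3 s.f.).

Δv_total ≈ 3.79 km/s

r₁ = 6813 km = 6.813×10⁶ m.
r₂ = 39030 km = 3.903×10⁷ m.
Transfer ellipse a_t = (r₁ + r₂)/2 = 2.292×10⁷ m.
At r₁: circular v_c1 = √(μ/r₁) = 7649 m/s; transfer-perigee v_p = √[μ(2/r₁ − 1/a_t)] = 9981 m/s.
Δv₁ = v_p − v_c1 = 2332 m/s.
At r₂: circular v_c2 = √(μ/r₂) = 3196 m/s; transfer-apogee v_a = √[μ(2/r₂ − 1/a_t)] = 1742 m/s.
Δv₂ = v_c2 − v_a = 1453 m/s.
Total Δv = Δv₁ + Δv₂ = 3786 m/s = 3.786 km/s.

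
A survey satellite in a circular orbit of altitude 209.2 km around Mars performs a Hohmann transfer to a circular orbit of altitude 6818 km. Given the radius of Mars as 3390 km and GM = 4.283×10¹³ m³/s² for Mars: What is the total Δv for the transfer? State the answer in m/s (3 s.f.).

Δv_total ≈ 1310 m/s

r₁ = 3390 + 209.2 = 3599.2 km = 3.5992×10⁶ m.
r₂ = 3390 + 6818 = 10208 km = 1.0208×10⁷ m.
Transfer ellipse a_t = (r₁ + r₂)/2 = 6.904×10⁶ m.
At r₁: circular v_c1 = √(μ/r₁) = 3450 m/s; transfer-periapsis v_p = √[μ(2/r₁ − 1/a_t)] = 4195 m/s.
Δv₁ = v_p − v_c1 = 745.1 m/s.
At r₂: circular v_c2 = √(μ/r₂) = 2048 m/s; transfer-apoapsis v_a = √[μ(2/r₂ − 1/a_t)] = 1479 m/s.
Δv₂ = v_c2 − v_a = 569.3 m/s.
Total Δv = Δv₁ + Δv₂ = 1314 m/s.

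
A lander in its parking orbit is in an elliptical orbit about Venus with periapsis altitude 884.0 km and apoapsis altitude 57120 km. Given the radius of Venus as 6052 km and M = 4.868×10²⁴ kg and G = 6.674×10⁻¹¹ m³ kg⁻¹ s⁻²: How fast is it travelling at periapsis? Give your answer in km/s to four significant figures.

μ = GM = 6.674×10⁻¹¹ × 4.868×10²⁴ = 3.249×10¹⁴ m³/s².
r_p = 6052 + 884.0 = 6936.0 km = 6.9360×10⁶ m.
r_a = 6052 + 57120 = 63172 km = 6.3172×10⁷ m.
Semi-major axis a = (r_p + r_a)/2 = 35054 km = 3.505×10⁷ m.
Vis-viva: v² = μ(2/r − 1/a) = 3.249×10¹⁴ × (2.884×10⁻⁷ − 2.853×10⁻⁸) = 8.441×10⁷ m²/s².
v = 9188 m/s = 9.188 km/s.

v ≈ 9.188 km/s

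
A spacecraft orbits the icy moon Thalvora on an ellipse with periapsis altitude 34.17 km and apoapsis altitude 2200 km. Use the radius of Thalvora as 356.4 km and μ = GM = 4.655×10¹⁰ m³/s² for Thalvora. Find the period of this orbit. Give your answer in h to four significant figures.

T ≈ 14.47 h

r_p = 356.4 + 34.17 = 390.57 km = 3.9057×10⁵ m.
r_a = 356.4 + 2200 = 2556.4 km = 2.5564×10⁶ m.
Semi-major axis a = (r_p + r_a)/2 = (390.57 + 2556.4)/2 = 1473.5 km = 1.473×10⁶ m.
By Kepler's third law T = 2π√(a³/μ) = 2π × 8.290×10³ = 5.209×10⁴ s.
= 14.47 h.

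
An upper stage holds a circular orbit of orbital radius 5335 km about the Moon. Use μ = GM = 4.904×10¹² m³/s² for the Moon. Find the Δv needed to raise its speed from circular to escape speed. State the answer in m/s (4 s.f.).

r = 5335 km = 5.335×10⁶ m.
Circular speed v_c = √(μ/r) = 958.8 m/s.
Escape speed v_esc = √(2μ/r) = √2 × v_c = 1356 m/s.
Δv = v_esc − v_c = 397.1 m/s.

Δv ≈ 397.1 m/s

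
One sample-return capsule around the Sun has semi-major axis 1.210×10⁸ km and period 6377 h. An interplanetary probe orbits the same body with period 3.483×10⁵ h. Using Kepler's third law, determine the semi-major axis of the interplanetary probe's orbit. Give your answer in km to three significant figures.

a₂ ≈ 1.74×10⁹ km

Kepler's third law: a³ ∝ T², so a₂ = a₁ (T₂/T₁)^(2/3).
T₂/T₁ = 54.62, (T₂/T₁)^(2/3) = 14.40.
a₂ = 1.210×10⁸ × 14.40 = 1.742×10⁹ km.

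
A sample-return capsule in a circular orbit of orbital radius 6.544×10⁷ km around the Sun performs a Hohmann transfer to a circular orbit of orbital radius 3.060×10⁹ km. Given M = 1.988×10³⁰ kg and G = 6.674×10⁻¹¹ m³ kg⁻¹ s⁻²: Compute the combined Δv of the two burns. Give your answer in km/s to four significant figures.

μ = GM = 6.674×10⁻¹¹ × 1.988×10³⁰ = 1.327×10²⁰ m³/s².
r₁ = 6.544×10⁷ km = 6.544×10¹⁰ m.
r₂ = 3.060×10⁹ km = 3.060×10¹² m.
Transfer ellipse a_t = (r₁ + r₂)/2 = 1.563×10¹² m.
At r₁: circular v_c1 = √(μ/r₁) = 45030 m/s; transfer-perihelion v_p = √[μ(2/r₁ − 1/a_t)] = 63010 m/s.
Δv₁ = v_p − v_c1 = 17980 m/s.
At r₂: circular v_c2 = √(μ/r₂) = 6585 m/s; transfer-aphelion v_a = √[μ(2/r₂ − 1/a_t)] = 1347 m/s.
Δv₂ = v_c2 − v_a = 5237 m/s.
Total Δv = Δv₁ + Δv₂ = 23220 m/s = 23.22 km/s.

Δv_total ≈ 23.22 km/s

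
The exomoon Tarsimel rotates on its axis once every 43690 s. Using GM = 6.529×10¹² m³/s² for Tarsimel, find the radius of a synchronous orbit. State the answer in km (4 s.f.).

r_sync ≈ 6809 km

A synchronous orbit has period T, so by Kepler's third law a = (μT²/4π²)^(1/3).
μT²/4π² = 6.529×10¹² × (4.369×10⁴)² / 39.48 = 3.157×10²⁰ m³.
a = 6.809×10⁶ m = 6809.0 km.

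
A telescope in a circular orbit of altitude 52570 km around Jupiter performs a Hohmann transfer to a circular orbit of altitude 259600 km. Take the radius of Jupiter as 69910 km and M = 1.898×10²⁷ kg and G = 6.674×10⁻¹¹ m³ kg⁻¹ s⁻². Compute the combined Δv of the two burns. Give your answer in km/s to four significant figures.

Δv_total ≈ 11.85 km/s

μ = GM = 6.674×10⁻¹¹ × 1.898×10²⁷ = 1.267×10¹⁷ m³/s².
r₁ = 69910 + 52570 = 122480 km = 1.2248×10⁸ m.
r₂ = 69910 + 259600 = 329510 km = 3.2951×10⁸ m.
Transfer ellipse a_t = (r₁ + r₂)/2 = 2.260×10⁸ m.
At r₁: circular v_c1 = √(μ/r₁) = 32160 m/s; transfer-perijove v_p = √[μ(2/r₁ − 1/a_t)] = 38830 m/s.
Δv₁ = v_p − v_c1 = 6673 m/s.
At r₂: circular v_c2 = √(μ/r₂) = 19610 m/s; transfer-apojove v_a = √[μ(2/r₂ − 1/a_t)] = 14430 m/s.
Δv₂ = v_c2 − v_a = 5173 m/s.
Total Δv = Δv₁ + Δv₂ = 11850 m/s = 11.85 km/s.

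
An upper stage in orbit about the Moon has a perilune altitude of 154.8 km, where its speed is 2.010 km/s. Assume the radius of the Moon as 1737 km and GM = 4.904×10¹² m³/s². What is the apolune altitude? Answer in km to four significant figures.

apolune altitude ≈ 4942 km

r_p = 1737 + 154.8 = 1891.8 km = 1.892×10⁶ m.
Specific energy ε = v²/2 − μ/r = -5.722×10⁵ J/kg, so a = −μ/(2ε) = 4.285×10⁶ m.
The apsides satisfy r_p + r_a = 2a, so the apolune radius is 2a − r_p = 6.679×10⁶ m = 6678.8 km.
Apolune altitude = 6678.8 − 1737 = 4941.8 km.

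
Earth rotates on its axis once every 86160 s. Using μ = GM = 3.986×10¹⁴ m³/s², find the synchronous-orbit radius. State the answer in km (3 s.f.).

r_sync ≈ 42200 km

A synchronous orbit has period T, so by Kepler's third law a = (μT²/4π²)^(1/3).
μT²/4π² = 3.986×10¹⁴ × (8.616×10⁴)² / 39.48 = 7.495×10²² m³.
a = 4.216×10⁷ m = 42163 km.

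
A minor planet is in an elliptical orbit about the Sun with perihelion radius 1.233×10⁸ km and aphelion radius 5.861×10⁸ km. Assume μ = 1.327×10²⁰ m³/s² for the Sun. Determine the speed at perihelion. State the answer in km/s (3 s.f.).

v ≈ 42.2 km/s

Semi-major axis a = (r_p + r_a)/2 = 3.5470×10⁸ km = 3.547×10¹¹ m.
Vis-viva: v² = μ(2/r − 1/a) = 1.327×10²⁰ × (1.622×10⁻¹¹ − 2.819×10⁻¹²) = 1.778×10⁹ m²/s².
v = 42170 m/s = 42.17 km/s.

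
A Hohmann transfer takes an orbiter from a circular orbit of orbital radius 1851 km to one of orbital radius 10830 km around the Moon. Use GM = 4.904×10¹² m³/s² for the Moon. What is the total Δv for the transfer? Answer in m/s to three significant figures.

Δv_total ≈ 809 m/s

r₁ = 1851 km = 1.851×10⁶ m.
r₂ = 10830 km = 1.083×10⁷ m.
Transfer ellipse a_t = (r₁ + r₂)/2 = 6.340×10⁶ m.
At r₁: circular v_c1 = √(μ/r₁) = 1628 m/s; transfer-perilune v_p = √[μ(2/r₁ − 1/a_t)] = 2127 m/s.
Δv₁ = v_p − v_c1 = 499.6 m/s.
At r₂: circular v_c2 = √(μ/r₂) = 672.9 m/s; transfer-apolune v_a = √[μ(2/r₂ − 1/a_t)] = 363.6 m/s.
Δv₂ = v_c2 − v_a = 309.3 m/s.
Total Δv = Δv₁ + Δv₂ = 808.9 m/s.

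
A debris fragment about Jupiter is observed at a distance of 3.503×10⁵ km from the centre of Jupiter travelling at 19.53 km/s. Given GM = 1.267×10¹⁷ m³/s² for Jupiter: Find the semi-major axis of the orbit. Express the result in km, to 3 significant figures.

r = 3.503×10⁸ m.
Specific orbital energy ε = v²/2 − μ/r = (19530)²/2 − 1.267×10¹⁷/3.503×10⁸ = -1.710×10⁸ J/kg.
Since ε = −μ/(2a), a = −μ/(2ε) = 3.705×10⁸ m = 3.7051×10⁵ km.

a ≈ 3.71×10⁵ km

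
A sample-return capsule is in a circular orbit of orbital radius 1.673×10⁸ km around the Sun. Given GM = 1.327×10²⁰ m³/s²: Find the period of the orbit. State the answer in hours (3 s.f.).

T ≈ 10400 hours

r = 1.673×10⁸ km = 1.673×10¹¹ m.
Kepler's third law: T = 2π√(r³/μ) = 2π√((1.673×10¹¹)³ / 1.327×10²⁰).
r³/μ = 3.529×10¹³ s², so T = 2π × 5.940×10⁶ = 3.732×10⁷ s.
Converting: 3.732×10⁷ s ÷ 3600 = 10370 hours.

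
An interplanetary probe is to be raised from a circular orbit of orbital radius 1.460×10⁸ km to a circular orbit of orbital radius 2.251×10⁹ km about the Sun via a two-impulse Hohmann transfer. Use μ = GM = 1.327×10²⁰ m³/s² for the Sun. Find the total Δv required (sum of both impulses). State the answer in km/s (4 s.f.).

Δv_total ≈ 16.17 km/s

r₁ = 1.460×10⁸ km = 1.460×10¹¹ m.
r₂ = 2.251×10⁹ km = 2.251×10¹² m.
Transfer ellipse a_t = (r₁ + r₂)/2 = 1.198×10¹² m.
At r₁: circular v_c1 = √(μ/r₁) = 30150 m/s; transfer-perihelion v_p = √[μ(2/r₁ − 1/a_t)] = 41320 m/s.
Δv₁ = v_p − v_c1 = 11170 m/s.
At r₂: circular v_c2 = √(μ/r₂) = 7678 m/s; transfer-aphelion v_a = √[μ(2/r₂ − 1/a_t)] = 2680 m/s.
Δv₂ = v_c2 − v_a = 4998 m/s.
Total Δv = Δv₁ + Δv₂ = 16170 m/s = 16.17 km/s.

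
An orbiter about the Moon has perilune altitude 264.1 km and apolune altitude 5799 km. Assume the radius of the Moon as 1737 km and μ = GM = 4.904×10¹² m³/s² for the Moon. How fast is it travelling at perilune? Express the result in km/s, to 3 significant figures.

v ≈ 1.97 km/s

r_p = 1737 + 264.1 = 2001.1 km = 2.0011×10⁶ m.
r_a = 1737 + 5799 = 7536.0 km = 7.5360×10⁶ m.
Semi-major axis a = (r_p + r_a)/2 = 4768.6 km = 4.769×10⁶ m.
Vis-viva: v² = μ(2/r − 1/a) = 4.904×10¹² × (9.995×10⁻⁷ − 2.097×10⁻⁷) = 3.873×10⁶ m²/s².
v = 1968 m/s = 1.968 km/s.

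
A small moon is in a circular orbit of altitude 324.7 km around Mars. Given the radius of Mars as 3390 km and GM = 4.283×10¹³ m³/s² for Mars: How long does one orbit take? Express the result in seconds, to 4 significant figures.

T ≈ 6874 seconds

r = 3390 + 324.7 = 3714.7 km = 3.7147×10⁶ m.
Kepler's third law: T = 2π√(r³/μ) = 2π√((3.715×10⁶)³ / 4.283×10¹³).
r³/μ = 1.197×10⁶ s², so T = 2π × 1.094×10³ = 6.874×10³ s.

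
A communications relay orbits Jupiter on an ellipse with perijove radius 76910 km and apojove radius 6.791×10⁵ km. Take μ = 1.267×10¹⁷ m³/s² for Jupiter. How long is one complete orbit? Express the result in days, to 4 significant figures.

T ≈ 1.501 days

Semi-major axis a = (r_p + r_a)/2 = (76910 + 6.7910×10⁵)/2 = 3.7800×10⁵ km = 3.780×10⁸ m.
By Kepler's third law T = 2π√(a³/μ) = 2π × 2.065×10⁴ = 1.297×10⁵ s.
= 1.501 days.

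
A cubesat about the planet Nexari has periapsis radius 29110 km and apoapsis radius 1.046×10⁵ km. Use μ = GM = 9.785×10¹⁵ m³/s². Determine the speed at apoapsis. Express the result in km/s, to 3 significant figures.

v ≈ 6.38 km/s

Semi-major axis a = (r_p + r_a)/2 = 66855 km = 6.686×10⁷ m.
Vis-viva: v² = μ(2/r − 1/a) = 9.785×10¹⁵ × (1.912×10⁻⁸ − 1.496×10⁻⁸) = 4.073×10⁷ m²/s².
v = 6382 m/s = 6.382 km/s.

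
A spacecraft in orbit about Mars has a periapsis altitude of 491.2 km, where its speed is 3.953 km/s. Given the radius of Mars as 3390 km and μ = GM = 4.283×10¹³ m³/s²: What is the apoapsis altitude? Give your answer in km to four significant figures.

apoapsis altitude ≈ 6021 km

r_p = 3390 + 491.2 = 3881.2 km = 3.881×10⁶ m.
Specific energy ε = v²/2 − μ/r = -3.222×10⁶ J/kg, so a = −μ/(2ε) = 6.646×10⁶ m.
The apsides satisfy r_p + r_a = 2a, so the apoapsis radius is 2a − r_p = 9.411×10⁶ m = 9411.2 km.
Apoapsis altitude = 9411.2 − 3390 = 6021.2 km.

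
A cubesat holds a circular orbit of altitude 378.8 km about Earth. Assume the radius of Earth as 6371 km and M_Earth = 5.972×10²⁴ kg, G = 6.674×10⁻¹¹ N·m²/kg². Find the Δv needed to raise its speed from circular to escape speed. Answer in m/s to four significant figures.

Δv ≈ 3183 m/s

μ = GM = 6.674×10⁻¹¹ × 5.972×10²⁴ = 3.986×10¹⁴ m³/s².
r = 6371 + 378.8 = 6749.8 km = 6.7498×10⁶ m.
Circular speed v_c = √(μ/r) = 7684 m/s.
Escape speed v_esc = √(2μ/r) = √2 × v_c = 10870 m/s.
Δv = v_esc − v_c = 3183 m/s.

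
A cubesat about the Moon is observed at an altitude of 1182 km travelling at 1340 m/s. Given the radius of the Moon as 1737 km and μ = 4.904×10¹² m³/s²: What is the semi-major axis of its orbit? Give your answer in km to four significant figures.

r = 1737 + 1182 = 2919.0 km = 2.919×10⁶ m.
Vis-viva rearranged: 1/a = 2/r − v²/μ = 6.852×10⁻⁷ − 3.662×10⁻⁷ = 3.190×10⁻⁷ m⁻¹.
a = 3.135×10⁶ m = 3134.6 km.

a ≈ 3135 km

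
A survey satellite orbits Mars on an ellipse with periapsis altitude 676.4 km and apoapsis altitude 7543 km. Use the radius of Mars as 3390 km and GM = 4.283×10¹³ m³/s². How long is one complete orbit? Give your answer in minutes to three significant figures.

T ≈ 329 minutes

r_p = 3390 + 676.4 = 4066.4 km = 4.0664×10⁶ m.
r_a = 3390 + 7543 = 10933 km = 1.0933×10⁷ m.
Semi-major axis a = (r_p + r_a)/2 = (4066.4 + 10933)/2 = 7499.7 km = 7.500×10⁶ m.
By Kepler's third law T = 2π√(a³/μ) = 2π × 3.138×10³ = 1.972×10⁴ s.
= 328.6 minutes.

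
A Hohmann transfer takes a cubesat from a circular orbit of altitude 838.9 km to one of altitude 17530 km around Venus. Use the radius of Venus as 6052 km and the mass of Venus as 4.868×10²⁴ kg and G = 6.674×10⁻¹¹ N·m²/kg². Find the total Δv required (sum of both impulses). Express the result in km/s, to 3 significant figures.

μ = GM = 6.674×10⁻¹¹ × 4.868×10²⁴ = 3.249×10¹⁴ m³/s².
r₁ = 6052 + 838.9 = 6890.9 km = 6.8909×10⁶ m.
r₂ = 6052 + 17530 = 23582 km = 2.3582×10⁷ m.
Transfer ellipse a_t = (r₁ + r₂)/2 = 1.524×10⁷ m.
At r₁: circular v_c1 = √(μ/r₁) = 6866 m/s; transfer-periapsis v_p = √[μ(2/r₁ − 1/a_t)] = 8542 m/s.
Δv₁ = v_p − v_c1 = 1676 m/s.
At r₂: circular v_c2 = √(μ/r₂) = 3712 m/s; transfer-apoapsis v_a = √[μ(2/r₂ − 1/a_t)] = 2496 m/s.
Δv₂ = v_c2 − v_a = 1216 m/s.
Total Δv = Δv₁ + Δv₂ = 2892 m/s = 2.892 km/s.

Δv_total ≈ 2.89 km/s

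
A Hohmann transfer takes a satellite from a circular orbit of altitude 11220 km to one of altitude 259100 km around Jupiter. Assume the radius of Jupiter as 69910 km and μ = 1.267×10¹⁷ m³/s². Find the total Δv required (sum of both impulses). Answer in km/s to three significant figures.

r₁ = 69910 + 11220 = 81130 km = 8.1130×10⁷ m.
r₂ = 69910 + 259100 = 329010 km = 3.2901×10⁸ m.
Transfer ellipse a_t = (r₁ + r₂)/2 = 2.051×10⁸ m.
At r₁: circular v_c1 = √(μ/r₁) = 39520 m/s; transfer-perijove v_p = √[μ(2/r₁ − 1/a_t)] = 50060 m/s.
Δv₁ = v_p − v_c1 = 10540 m/s.
At r₂: circular v_c2 = √(μ/r₂) = 19620 m/s; transfer-apojove v_a = √[μ(2/r₂ − 1/a_t)] = 12340 m/s.
Δv₂ = v_c2 − v_a = 7281 m/s.
Total Δv = Δv₁ + Δv₂ = 17820 m/s = 17.82 km/s.

Δv_total ≈ 17.8 km/s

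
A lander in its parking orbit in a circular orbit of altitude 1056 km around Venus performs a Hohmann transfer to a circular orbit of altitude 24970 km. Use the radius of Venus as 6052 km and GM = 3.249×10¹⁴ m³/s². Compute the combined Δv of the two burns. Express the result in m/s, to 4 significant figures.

r₁ = 6052 + 1056 = 7108.0 km = 7.1080×10⁶ m.
r₂ = 6052 + 24970 = 31022 km = 3.1022×10⁷ m.
Transfer ellipse a_t = (r₁ + r₂)/2 = 1.906×10⁷ m.
At r₁: circular v_c1 = √(μ/r₁) = 6761 m/s; transfer-periapsis v_p = √[μ(2/r₁ − 1/a_t)] = 8624 m/s.
Δv₁ = v_p − v_c1 = 1863 m/s.
At r₂: circular v_c2 = √(μ/r₂) = 3236 m/s; transfer-apoapsis v_a = √[μ(2/r₂ − 1/a_t)] = 1976 m/s.
Δv₂ = v_c2 − v_a = 1260 m/s.
Total Δv = Δv₁ + Δv₂ = 3124 m/s.

Δv_total ≈ 3124 m/s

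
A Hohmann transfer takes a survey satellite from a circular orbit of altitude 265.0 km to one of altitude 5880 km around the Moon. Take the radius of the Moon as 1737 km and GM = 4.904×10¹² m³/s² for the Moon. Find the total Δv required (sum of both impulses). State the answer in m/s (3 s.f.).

Δv_total ≈ 689 m/s

r₁ = 1737 + 265.0 = 2002.0 km = 2.0020×10⁶ m.
r₂ = 1737 + 5880 = 7617.0 km = 7.6170×10⁶ m.
Transfer ellipse a_t = (r₁ + r₂)/2 = 4.810×10⁶ m.
At r₁: circular v_c1 = √(μ/r₁) = 1565 m/s; transfer-perilune v_p = √[μ(2/r₁ − 1/a_t)] = 1970 m/s.
Δv₁ = v_p − v_c1 = 404.5 m/s.
At r₂: circular v_c2 = √(μ/r₂) = 802.4 m/s; transfer-apolune v_a = √[μ(2/r₂ − 1/a_t)] = 517.7 m/s.
Δv₂ = v_c2 − v_a = 284.7 m/s.
Total Δv = Δv₁ + Δv₂ = 689.2 m/s.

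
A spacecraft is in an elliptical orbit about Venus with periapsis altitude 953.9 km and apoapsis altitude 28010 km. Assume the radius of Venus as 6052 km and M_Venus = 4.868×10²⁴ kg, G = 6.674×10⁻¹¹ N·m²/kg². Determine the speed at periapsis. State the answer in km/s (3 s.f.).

μ = GM = 6.674×10⁻¹¹ × 4.868×10²⁴ = 3.249×10¹⁴ m³/s².
r_p = 6052 + 953.9 = 7005.9 km = 7.0059×10⁶ m.
r_a = 6052 + 28010 = 34062 km = 3.4062×10⁷ m.
Semi-major axis a = (r_p + r_a)/2 = 20534 km = 2.053×10⁷ m.
Vis-viva: v² = μ(2/r − 1/a) = 3.249×10¹⁴ × (2.855×10⁻⁷ − 4.870×10⁻⁸) = 7.693×10⁷ m²/s².
v = 8771 m/s = 8.771 km/s.

v ≈ 8.77 km/s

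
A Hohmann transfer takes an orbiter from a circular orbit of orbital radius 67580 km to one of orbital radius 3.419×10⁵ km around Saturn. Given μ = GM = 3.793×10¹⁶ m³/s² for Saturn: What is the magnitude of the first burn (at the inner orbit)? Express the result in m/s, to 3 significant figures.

Δv ≈ 6920 m/s

r₁ = 67580 km = 6.758×10⁷ m.
r₂ = 3.419×10⁵ km = 3.419×10⁸ m.
Transfer ellipse a_t = (r₁ + r₂)/2 = 2.047×10⁸ m.
At r₁: circular v_c1 = √(μ/r₁) = 23690 m/s; transfer-perikrone v_p = √[μ(2/r₁ − 1/a_t)] = 30610 m/s.
Δv₁ = v_p − v_c1 = 6924 m/s.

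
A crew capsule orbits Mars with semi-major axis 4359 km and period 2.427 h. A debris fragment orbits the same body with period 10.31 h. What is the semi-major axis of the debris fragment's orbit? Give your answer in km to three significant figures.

Kepler's third law: a³ ∝ T², so a₂ = a₁ (T₂/T₁)^(2/3).
T₂/T₁ = 4.248, (T₂/T₁)^(2/3) = 2.623.
a₂ = 4359 × 2.623 = 11430 km.

a₂ ≈ 11400 km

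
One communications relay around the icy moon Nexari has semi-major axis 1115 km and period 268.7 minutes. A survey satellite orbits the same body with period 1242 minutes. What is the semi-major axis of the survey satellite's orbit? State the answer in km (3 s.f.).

a₂ ≈ 3090 km

Kepler's third law: a³ ∝ T², so a₂ = a₁ (T₂/T₁)^(2/3).
T₂/T₁ = 4.622, (T₂/T₁)^(2/3) = 2.775.
a₂ = 1115 × 2.775 = 3094 km.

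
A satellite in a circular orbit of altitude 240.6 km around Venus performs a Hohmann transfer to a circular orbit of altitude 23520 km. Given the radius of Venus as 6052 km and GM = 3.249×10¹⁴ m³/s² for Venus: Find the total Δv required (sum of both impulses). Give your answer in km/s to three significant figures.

Δv_total ≈ 3.39 km/s

r₁ = 6052 + 240.6 = 6292.6 km = 6.2926×10⁶ m.
r₂ = 6052 + 23520 = 29572 km = 2.9572×10⁷ m.
Transfer ellipse a_t = (r₁ + r₂)/2 = 1.793×10⁷ m.
At r₁: circular v_c1 = √(μ/r₁) = 7186 m/s; transfer-periapsis v_p = √[μ(2/r₁ − 1/a_t)] = 9227 m/s.
Δv₁ = v_p − v_c1 = 2042 m/s.
At r₂: circular v_c2 = √(μ/r₂) = 3315 m/s; transfer-apoapsis v_a = √[μ(2/r₂ − 1/a_t)] = 1964 m/s.
Δv₂ = v_c2 − v_a = 1351 m/s.
Total Δv = Δv₁ + Δv₂ = 3393 m/s = 3.393 km/s.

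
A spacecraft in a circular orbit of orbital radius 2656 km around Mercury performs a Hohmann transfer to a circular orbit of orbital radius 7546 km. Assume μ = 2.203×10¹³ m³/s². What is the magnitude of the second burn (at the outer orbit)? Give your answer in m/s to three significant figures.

Δv ≈ 476 m/s

r₁ = 2656 km = 2.656×10⁶ m.
r₂ = 7546 km = 7.546×10⁶ m.
Transfer ellipse a_t = (r₁ + r₂)/2 = 5.101×10⁶ m.
At r₁: circular v_c1 = √(μ/r₁) = 2880 m/s; transfer-periherm v_p = √[μ(2/r₁ − 1/a_t)] = 3503 m/s.
At r₂: circular v_c2 = √(μ/r₂) = 1709 m/s; transfer-apoherm v_a = √[μ(2/r₂ − 1/a_t)] = 1233 m/s.
Δv₂ = v_c2 − v_a = 475.7 m/s.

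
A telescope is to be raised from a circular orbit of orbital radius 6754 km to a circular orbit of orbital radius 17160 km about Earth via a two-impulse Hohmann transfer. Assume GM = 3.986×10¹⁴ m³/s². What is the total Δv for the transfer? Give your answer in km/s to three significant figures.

Δv_total ≈ 2.72 km/s

r₁ = 6754 km = 6.754×10⁶ m.
r₂ = 17160 km = 1.716×10⁷ m.
Transfer ellipse a_t = (r₁ + r₂)/2 = 1.196×10⁷ m.
At r₁: circular v_c1 = √(μ/r₁) = 7682 m/s; transfer-perigee v_p = √[μ(2/r₁ − 1/a_t)] = 9203 m/s.
Δv₁ = v_p − v_c1 = 1521 m/s.
At r₂: circular v_c2 = √(μ/r₂) = 4820 m/s; transfer-apogee v_a = √[μ(2/r₂ − 1/a_t)] = 3622 m/s.
Δv₂ = v_c2 − v_a = 1197 m/s.
Total Δv = Δv₁ + Δv₂ = 2718 m/s = 2.718 km/s.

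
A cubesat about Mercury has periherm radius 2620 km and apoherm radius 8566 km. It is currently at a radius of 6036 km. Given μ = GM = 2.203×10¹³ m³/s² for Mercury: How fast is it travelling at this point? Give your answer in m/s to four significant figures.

v ≈ 1833 m/s

Semi-major axis a = (r_p + r_a)/2 = 5593.0 km = 5.593×10⁶ m.
Vis-viva: v² = μ(2/r − 1/a) = 2.203×10¹³ × (3.313×10⁻⁷ − 1.788×10⁻⁷) = 3.361×10⁶ m²/s².
v = 1833 m/s.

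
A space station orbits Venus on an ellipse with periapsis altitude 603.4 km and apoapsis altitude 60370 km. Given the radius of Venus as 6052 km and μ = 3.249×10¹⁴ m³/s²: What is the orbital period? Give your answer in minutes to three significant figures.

T ≈ 1280 minutes

r_p = 6052 + 603.4 = 6655.4 km = 6.6554×10⁶ m.
r_a = 6052 + 60370 = 66422 km = 6.6422×10⁷ m.
Semi-major axis a = (r_p + r_a)/2 = (6655.4 + 66422)/2 = 36539 km = 3.654×10⁷ m.
By Kepler's third law T = 2π√(a³/μ) = 2π × 1.225×10⁴ = 7.699×10⁴ s.
= 1283 minutes.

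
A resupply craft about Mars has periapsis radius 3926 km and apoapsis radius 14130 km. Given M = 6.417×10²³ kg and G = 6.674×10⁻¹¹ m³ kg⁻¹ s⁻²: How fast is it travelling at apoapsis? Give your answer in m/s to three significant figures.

v ≈ 1150 m/s

μ = GM = 6.674×10⁻¹¹ × 6.417×10²³ = 4.283×10¹³ m³/s².
Semi-major axis a = (r_p + r_a)/2 = 9028.0 km = 9.028×10⁶ m.
Vis-viva: v² = μ(2/r − 1/a) = 4.283×10¹³ × (1.415×10⁻⁷ − 1.108×10⁻⁷) = 1.318×10⁶ m²/s².
v = 1148 m/s.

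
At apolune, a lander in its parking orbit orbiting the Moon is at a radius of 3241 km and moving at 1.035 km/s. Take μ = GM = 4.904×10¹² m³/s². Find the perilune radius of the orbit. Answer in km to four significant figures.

perilune radius ≈ 1776 km

r_a = 3.241×10⁶ m.
Specific energy ε = v²/2 − μ/r = -9.775×10⁵ J/kg, so a = −μ/(2ε) = 2.508×10⁶ m.
The apsides satisfy r_p + r_a = 2a, so the perilune radius is 2a − r_a = 1.776×10⁶ m = 1775.9 km.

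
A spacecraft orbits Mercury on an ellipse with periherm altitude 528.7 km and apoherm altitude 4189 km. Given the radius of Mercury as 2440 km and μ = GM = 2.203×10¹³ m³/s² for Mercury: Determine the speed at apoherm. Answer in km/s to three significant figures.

v ≈ 1.43 km/s

r_p = 2440 + 528.7 = 2968.7 km = 2.9687×10⁶ m.
r_a = 2440 + 4189 = 6629.0 km = 6.6290×10⁶ m.
Semi-major axis a = (r_p + r_a)/2 = 4798.9 km = 4.799×10⁶ m.
Vis-viva: v² = μ(2/r − 1/a) = 2.203×10¹³ × (3.017×10⁻⁷ − 2.084×10⁻⁷) = 2.056×10⁶ m²/s².
v = 1434 m/s = 1.434 km/s.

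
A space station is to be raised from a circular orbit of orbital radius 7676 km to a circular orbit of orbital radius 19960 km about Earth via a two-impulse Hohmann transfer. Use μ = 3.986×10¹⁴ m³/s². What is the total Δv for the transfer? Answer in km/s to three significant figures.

r₁ = 7676 km = 7.676×10⁶ m.
r₂ = 19960 km = 1.996×10⁷ m.
Transfer ellipse a_t = (r₁ + r₂)/2 = 1.382×10⁷ m.
At r₁: circular v_c1 = √(μ/r₁) = 7206 m/s; transfer-perigee v_p = √[μ(2/r₁ − 1/a_t)] = 8661 m/s.
Δv₁ = v_p − v_c1 = 1455 m/s.
At r₂: circular v_c2 = √(μ/r₂) = 4469 m/s; transfer-apogee v_a = √[μ(2/r₂ − 1/a_t)] = 3331 m/s.
Δv₂ = v_c2 − v_a = 1138 m/s.
Total Δv = Δv₁ + Δv₂ = 2593 m/s = 2.593 km/s.

Δv_total ≈ 2.59 km/s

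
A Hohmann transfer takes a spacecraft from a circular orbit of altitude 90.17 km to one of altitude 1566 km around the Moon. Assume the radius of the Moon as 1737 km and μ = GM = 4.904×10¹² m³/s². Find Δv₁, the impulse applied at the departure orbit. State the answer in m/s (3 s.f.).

Δv ≈ 221 m/s

r₁ = 1737 + 90.17 = 1827.2 km = 1.8272×10⁶ m.
r₂ = 1737 + 1566 = 3303.0 km = 3.3030×10⁶ m.
Transfer ellipse a_t = (r₁ + r₂)/2 = 2.565×10⁶ m.
At r₁: circular v_c1 = √(μ/r₁) = 1638 m/s; transfer-perilune v_p = √[μ(2/r₁ − 1/a_t)] = 1859 m/s.
Δv₁ = v_p − v_c1 = 220.8 m/s.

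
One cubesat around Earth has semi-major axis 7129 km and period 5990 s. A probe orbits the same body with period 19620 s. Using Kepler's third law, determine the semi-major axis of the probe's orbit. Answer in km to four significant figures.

a₂ ≈ 15720 km

Kepler's third law: a³ ∝ T², so a₂ = a₁ (T₂/T₁)^(2/3).
T₂/T₁ = 3.275, (T₂/T₁)^(2/3) = 2.206.
a₂ = 7129 × 2.206 = 15720 km.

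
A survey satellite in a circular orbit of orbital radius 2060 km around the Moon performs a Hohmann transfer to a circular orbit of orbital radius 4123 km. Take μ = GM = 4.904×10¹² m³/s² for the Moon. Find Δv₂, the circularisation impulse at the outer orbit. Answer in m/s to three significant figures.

Δv ≈ 200 m/s

r₁ = 2060 km = 2.060×10⁶ m.
r₂ = 4123 km = 4.123×10⁶ m.
Transfer ellipse a_t = (r₁ + r₂)/2 = 3.092×10⁶ m.
At r₁: circular v_c1 = √(μ/r₁) = 1543 m/s; transfer-perilune v_p = √[μ(2/r₁ − 1/a_t)] = 1782 m/s.
At r₂: circular v_c2 = √(μ/r₂) = 1091 m/s; transfer-apolune v_a = √[μ(2/r₂ − 1/a_t)] = 890.3 m/s.
Δv₂ = v_c2 − v_a = 200.3 m/s.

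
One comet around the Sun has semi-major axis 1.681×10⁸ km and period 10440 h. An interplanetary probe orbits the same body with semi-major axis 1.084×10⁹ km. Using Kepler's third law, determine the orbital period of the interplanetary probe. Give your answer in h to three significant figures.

T₂ ≈ 1.71×10⁵ h

Kepler's third law: T² ∝ a³, so T₂ = T₁ (a₂/a₁)^(3/2).
a₂/a₁ = 6.449, (a₂/a₁)^(3/2) = 16.38.
T₂ = 10440 × 16.38 = 1.710×10⁵ h.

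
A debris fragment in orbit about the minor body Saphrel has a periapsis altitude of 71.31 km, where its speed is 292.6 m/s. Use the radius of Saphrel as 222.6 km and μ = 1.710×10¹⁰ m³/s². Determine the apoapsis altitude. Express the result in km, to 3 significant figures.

r_p = 222.6 + 71.31 = 293.91 km = 2.939×10⁵ m.
Specific energy ε = v²/2 − μ/r = -1.537×10⁴ J/kg, so a = −μ/(2ε) = 5.561×10⁵ m.
The apsides satisfy r_p + r_a = 2a, so the apoapsis radius is 2a − r_p = 8.184×10⁵ m = 818.38 km.
Apoapsis altitude = 818.38 − 222.6 = 595.78 km.

apoapsis altitude ≈ 596 km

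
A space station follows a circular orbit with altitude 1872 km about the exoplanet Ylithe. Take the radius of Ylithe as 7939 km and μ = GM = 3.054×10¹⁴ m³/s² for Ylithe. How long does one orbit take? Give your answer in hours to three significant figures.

r = 7939 + 1872 = 9811.0 km = 9.8110×10⁶ m.
Kepler's third law: T = 2π√(r³/μ) = 2π√((9.811×10⁶)³ / 3.054×10¹⁴).
r³/μ = 3.092×10⁶ s², so T = 2π × 1.758×10³ = 1.105×10⁴ s.
Converting: 1.105×10⁴ s ÷ 3600 = 3.069 hours.

T ≈ 3.07 hours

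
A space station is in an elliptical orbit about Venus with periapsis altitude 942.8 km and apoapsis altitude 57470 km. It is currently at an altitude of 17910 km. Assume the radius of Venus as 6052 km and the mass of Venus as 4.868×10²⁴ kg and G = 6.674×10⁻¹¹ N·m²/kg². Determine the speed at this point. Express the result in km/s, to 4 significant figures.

v ≈ 4.231 km/s

μ = GM = 6.674×10⁻¹¹ × 4.868×10²⁴ = 3.249×10¹⁴ m³/s².
r_p = 6052 + 942.8 = 6994.8 km = 6.9948×10⁶ m.
r_a = 6052 + 57470 = 63522 km = 6.3522×10⁷ m.
r = 6052 + 17910 = 23962 km = 2.396×10⁷ m.
Semi-major axis a = (r_p + r_a)/2 = 35258 km = 3.526×10⁷ m.
Vis-viva: v² = μ(2/r − 1/a) = 3.249×10¹⁴ × (8.347×10⁻⁸ − 2.836×10⁻⁸) = 1.790×10⁷ m²/s².
v = 4231 m/s = 4.231 km/s.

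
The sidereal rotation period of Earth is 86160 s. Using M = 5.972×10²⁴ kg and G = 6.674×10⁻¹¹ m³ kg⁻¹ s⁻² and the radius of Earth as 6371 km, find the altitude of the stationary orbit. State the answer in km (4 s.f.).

h_sync ≈ 35790 km

μ = GM = 6.674×10⁻¹¹ × 5.972×10²⁴ = 3.986×10¹⁴ m³/s².
A synchronous orbit has period T, so by Kepler's third law a = (μT²/4π²)^(1/3).
μT²/4π² = 3.986×10¹⁴ × (8.616×10⁴)² / 39.48 = 7.495×10²² m³.
a = 4.216×10⁷ m = 42162 km.
Altitude h = a − R = 42162 − 6371 = 35791 km.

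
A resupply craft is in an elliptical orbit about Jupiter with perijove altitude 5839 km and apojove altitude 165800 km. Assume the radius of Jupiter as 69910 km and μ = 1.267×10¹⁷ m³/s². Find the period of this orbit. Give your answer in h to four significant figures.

r_p = 69910 + 5839 = 75749 km = 7.5749×10⁷ m.
r_a = 69910 + 165800 = 235710 km = 2.3571×10⁸ m.
Semi-major axis a = (r_p + r_a)/2 = (75749 + 2.3571×10⁵)/2 = 1.5573×10⁵ km = 1.557×10⁸ m.
By Kepler's third law T = 2π√(a³/μ) = 2π × 5.460×10³ = 3.430×10⁴ s.
= 9.529 h.

T ≈ 9.529 h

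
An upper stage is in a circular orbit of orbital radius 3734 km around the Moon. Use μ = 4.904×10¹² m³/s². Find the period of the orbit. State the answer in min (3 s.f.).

r = 3734 km = 3.734×10⁶ m.
Kepler's third law: T = 2π√(r³/μ) = 2π√((3.734×10⁶)³ / 4.904×10¹²).
r³/μ = 1.062×10⁷ s², so T = 2π × 3.258×10³ = 2.047×10⁴ s.
Converting: 2.047×10⁴ s ÷ 60.00 = 341.2 min.

T ≈ 341 min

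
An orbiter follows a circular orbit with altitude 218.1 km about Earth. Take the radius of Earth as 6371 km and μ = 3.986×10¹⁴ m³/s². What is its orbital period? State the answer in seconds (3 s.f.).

T ≈ 5320 seconds

r = 6371 + 218.1 = 6589.1 km = 6.5891×10⁶ m.
Kepler's third law: T = 2π√(r³/μ) = 2π√((6.589×10⁶)³ / 3.986×10¹⁴).
r³/μ = 7.177×10⁵ s², so T = 2π × 8.472×10² = 5.323×10³ s.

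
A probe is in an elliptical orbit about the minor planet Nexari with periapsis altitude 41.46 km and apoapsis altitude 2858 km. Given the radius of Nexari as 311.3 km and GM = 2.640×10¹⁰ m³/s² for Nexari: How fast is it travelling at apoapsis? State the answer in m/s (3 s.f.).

r_p = 311.3 + 41.46 = 352.76 km = 3.5276×10⁵ m.
r_a = 311.3 + 2858 = 3169.3 km = 3.1693×10⁶ m.
Semi-major axis a = (r_p + r_a)/2 = 1761.0 km = 1.761×10⁶ m.
Vis-viva: v² = μ(2/r − 1/a) = 2.640×10¹⁰ × (6.311×10⁻⁷ − 5.678×10⁻⁷) = 1.669×10³ m²/s².
v = 40.85 m/s.

v ≈ 40.8 m/s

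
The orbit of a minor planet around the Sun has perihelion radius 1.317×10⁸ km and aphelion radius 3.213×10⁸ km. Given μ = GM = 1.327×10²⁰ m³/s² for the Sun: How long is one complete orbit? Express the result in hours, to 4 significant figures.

Semi-major axis a = (r_p + r_a)/2 = (1.3170×10⁸ + 3.2130×10⁸)/2 = 2.2650×10⁸ km = 2.265×10¹¹ m.
By Kepler's third law T = 2π√(a³/μ) = 2π × 9.358×10⁶ = 5.880×10⁷ s.
= 16330 hours.

T ≈ 16330 hours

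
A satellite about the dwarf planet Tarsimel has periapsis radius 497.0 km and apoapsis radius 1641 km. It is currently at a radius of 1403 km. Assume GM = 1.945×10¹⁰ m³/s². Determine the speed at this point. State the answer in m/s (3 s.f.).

v ≈ 97.6 m/s

Semi-major axis a = (r_p + r_a)/2 = 1069.0 km = 1.069×10⁶ m.
Vis-viva: v² = μ(2/r − 1/a) = 1.945×10¹⁰ × (1.426×10⁻⁶ − 9.355×10⁻⁷) = 9.532×10³ m²/s².
v = 97.63 m/s.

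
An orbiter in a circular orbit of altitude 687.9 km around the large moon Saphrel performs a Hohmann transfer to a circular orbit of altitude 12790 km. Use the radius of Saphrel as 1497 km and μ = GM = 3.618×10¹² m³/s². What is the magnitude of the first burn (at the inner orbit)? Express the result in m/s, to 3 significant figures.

r₁ = 1497 + 687.9 = 2184.9 km = 2.1849×10⁶ m.
r₂ = 1497 + 12790 = 14287 km = 1.4287×10⁷ m.
Transfer ellipse a_t = (r₁ + r₂)/2 = 8.236×10⁶ m.
At r₁: circular v_c1 = √(μ/r₁) = 1287 m/s; transfer-periapsis v_p = √[μ(2/r₁ − 1/a_t)] = 1695 m/s.
Δv₁ = v_p − v_c1 = 408.0 m/s.

Δv ≈ 408 m/s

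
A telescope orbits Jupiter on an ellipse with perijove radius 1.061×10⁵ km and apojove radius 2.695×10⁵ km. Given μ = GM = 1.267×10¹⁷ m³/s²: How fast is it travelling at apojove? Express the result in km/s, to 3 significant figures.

v ≈ 16.3 km/s

Semi-major axis a = (r_p + r_a)/2 = 1.8780×10⁵ km = 1.878×10⁸ m.
Vis-viva: v² = μ(2/r − 1/a) = 1.267×10¹⁷ × (7.421×10⁻⁹ − 5.325×10⁻⁹) = 2.656×10⁸ m²/s².
v = 16300 m/s = 16.30 km/s.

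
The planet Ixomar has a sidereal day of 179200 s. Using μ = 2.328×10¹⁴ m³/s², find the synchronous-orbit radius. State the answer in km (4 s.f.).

r_sync ≈ 57420 km

A synchronous orbit has period T, so by Kepler's third law a = (μT²/4π²)^(1/3).
μT²/4π² = 2.328×10¹⁴ × (1.792×10⁵)² / 39.48 = 1.894×10²³ m³.
a = 5.742×10⁷ m = 57425 km.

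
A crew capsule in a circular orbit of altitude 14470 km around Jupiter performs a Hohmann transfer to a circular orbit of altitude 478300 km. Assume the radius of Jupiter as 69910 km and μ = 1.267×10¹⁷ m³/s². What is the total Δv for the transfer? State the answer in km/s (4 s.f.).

r₁ = 69910 + 14470 = 84380 km = 8.4380×10⁷ m.
r₂ = 69910 + 478300 = 548210 km = 5.4821×10⁸ m.
Transfer ellipse a_t = (r₁ + r₂)/2 = 3.163×10⁸ m.
At r₁: circular v_c1 = √(μ/r₁) = 38750 m/s; transfer-perijove v_p = √[μ(2/r₁ − 1/a_t)] = 51010 m/s.
Δv₁ = v_p − v_c1 = 12270 m/s.
At r₂: circular v_c2 = √(μ/r₂) = 15200 m/s; transfer-apojove v_a = √[μ(2/r₂ − 1/a_t)] = 7852 m/s.
Δv₂ = v_c2 − v_a = 7350 m/s.
Total Δv = Δv₁ + Δv₂ = 19620 m/s = 19.62 km/s.

Δv_total ≈ 19.62 km/s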